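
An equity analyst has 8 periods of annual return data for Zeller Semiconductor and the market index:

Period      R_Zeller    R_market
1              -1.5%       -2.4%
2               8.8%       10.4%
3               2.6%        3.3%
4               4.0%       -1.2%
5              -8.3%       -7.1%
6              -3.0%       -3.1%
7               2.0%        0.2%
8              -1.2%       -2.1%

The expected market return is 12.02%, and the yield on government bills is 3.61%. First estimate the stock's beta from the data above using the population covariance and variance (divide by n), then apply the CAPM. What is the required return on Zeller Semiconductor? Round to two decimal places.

11.17%

Mean R_i = (-1.5 + 8.8 + 2.6 + 4.0 − 8.3 − 3.0 + 2.0 − 1.2) / 8 = 0.4250%
Mean R_m = (-2.4 + 10.4 + 3.3 − 1.2 − 7.1 − 3.1 + 0.2 − 2.1) / 8 = -0.2500%
Σ(R_i − R̄_i)(R_m − R̄_m) = 170.9000  ⇒  Cov = 170.9000 / 8 = 21.3625
Σ(R_m − R̄_m)² = 190.2200  ⇒  Var(R_m) = 190.2200 / 8 = 23.7775
β = Cov / Var(R_m) = 21.3625 / 23.7775 = 0.8984
MRP = 12.02% − 3.61% = 8.41%
E(R) = R_f + β × MRP = 3.61% + 0.8984 × 8.41% = 11.17%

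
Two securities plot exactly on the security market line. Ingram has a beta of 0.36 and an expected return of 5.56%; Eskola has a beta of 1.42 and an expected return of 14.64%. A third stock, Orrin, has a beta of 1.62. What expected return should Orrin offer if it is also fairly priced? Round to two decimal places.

MRP (SML slope) = (14.64% − 5.56%) / (1.42 − 0.36) = 9.08% / 1.06 = 8.5660%
R_f (intercept) = 5.56% − 0.36 × 8.5660% = 2.4762%
E(R_Orrin) = R_f + β × MRP = 2.4762% + 1.62 × 8.5660% = 16.35%

16.35%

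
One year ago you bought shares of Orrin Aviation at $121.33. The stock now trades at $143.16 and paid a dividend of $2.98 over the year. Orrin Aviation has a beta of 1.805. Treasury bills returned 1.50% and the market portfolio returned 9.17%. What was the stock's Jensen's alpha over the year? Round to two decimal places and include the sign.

Realised HPR = (P1 + D1 − P0) / P0 = (143.16 + 2.98 − 121.33) / 121.33 = 24.81 / 121.33 = 20.4484%
MRP = 9.17% − 1.50% = 7.67%
CAPM required = R_f + β·MRP = 1.50% + 1.805 × 7.67% = 15.34435%
α = realised − required = 20.4484% − 15.34435% = +5.10%

+5.10%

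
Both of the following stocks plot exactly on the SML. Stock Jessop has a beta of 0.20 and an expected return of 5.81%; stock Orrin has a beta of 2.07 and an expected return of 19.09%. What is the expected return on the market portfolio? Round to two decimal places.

Both satisfy E(R) = R_f + β·MRP, so the slope of the SML is
MRP = (19.09% − 5.81%) / (2.07 − 0.20) = 13.28% / 1.87 = 7.1016%
R_f = E(R_Jessop) − β_Jessop·MRP = 5.81% − 0.20 × 7.1016% = 4.3897%
E(R_m) = R_f + MRP = 4.3897% + 7.1016% = 11.49%

11.49%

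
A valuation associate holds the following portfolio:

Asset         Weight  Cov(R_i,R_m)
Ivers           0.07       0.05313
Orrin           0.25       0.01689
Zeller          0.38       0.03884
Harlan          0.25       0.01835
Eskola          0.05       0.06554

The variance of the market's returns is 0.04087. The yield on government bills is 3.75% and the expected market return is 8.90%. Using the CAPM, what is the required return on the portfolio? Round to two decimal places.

β_Ivers = 0.05313 / 0.04087 = 1.3000
β_Orrin = 0.01689 / 0.04087 = 0.4133
β_Zeller = 0.03884 / 0.04087 = 0.9503
β_Harlan = 0.01835 / 0.04087 = 0.4490
β_Eskola = 0.06554 / 0.04087 = 1.6036
β_P = Σ w_i β_i = 0.07×1.3000 + 0.25×0.4133 + 0.38×0.9503 + 0.25×0.4490 + 0.05×1.6036 = 0.7479
MRP = 8.90% − 3.75% = 5.15%
E(R_P) = R_f + β_P × MRP = 3.75% + 0.7479 × 5.15% = 7.60%

7.60%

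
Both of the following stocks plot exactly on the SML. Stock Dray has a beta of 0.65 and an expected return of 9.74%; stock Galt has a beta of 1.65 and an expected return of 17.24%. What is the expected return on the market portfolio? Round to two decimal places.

12.37%

Both satisfy E(R) = R_f + β·MRP, so the slope of the SML is
MRP = (17.24% − 9.74%) / (1.65 − 0.65) = 7.50% / 1.00 = 7.5000%
R_f = E(R_Dray) − β_Dray·MRP = 9.74% − 0.65 × 7.5000% = 4.8650%
E(R_m) = R_f + MRP = 4.8650% + 7.5000% = 12.37%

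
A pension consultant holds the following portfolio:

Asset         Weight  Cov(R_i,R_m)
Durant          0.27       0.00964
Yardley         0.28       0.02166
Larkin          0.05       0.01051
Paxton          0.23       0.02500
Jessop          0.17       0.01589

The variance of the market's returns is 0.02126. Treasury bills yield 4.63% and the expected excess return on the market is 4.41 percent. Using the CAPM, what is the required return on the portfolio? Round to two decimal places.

β_Durant = 0.00964 / 0.02126 = 0.4534
β_Yardley = 0.02166 / 0.02126 = 1.0188
β_Larkin = 0.01051 / 0.02126 = 0.4944
β_Paxton = 0.02500 / 0.02126 = 1.1759
β_Jessop = 0.01589 / 0.02126 = 0.7474
β_P = Σ w_i β_i = 0.27×0.4534 + 0.28×1.0188 + 0.05×0.4944 + 0.23×1.1759 + 0.17×0.7474 = 0.8299
E(R_P) = R_f + β_P × MRP = 4.63% + 0.8299 × 4.41% = 8.29%

8.29%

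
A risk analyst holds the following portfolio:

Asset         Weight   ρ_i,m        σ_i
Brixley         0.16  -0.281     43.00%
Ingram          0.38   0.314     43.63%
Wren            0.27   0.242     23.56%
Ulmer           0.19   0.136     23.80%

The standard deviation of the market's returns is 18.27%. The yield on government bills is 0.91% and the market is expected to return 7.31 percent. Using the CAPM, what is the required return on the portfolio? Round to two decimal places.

β_Brixley = -0.281 × 43.00% / 18.27% = -0.6614
β_Ingram = 0.314 × 43.63% / 18.27% = 0.7499
β_Wren = 0.242 × 23.56% / 18.27% = 0.3121
β_Ulmer = 0.136 × 23.80% / 18.27% = 0.1772
β_P = Σ w_i β_i = 0.16×-0.6614 + 0.38×0.7499 + 0.27×0.3121 + 0.19×0.1772 = 0.2971
MRP = 7.31% − 0.91% = 6.40%
E(R_P) = R_f + β_P × MRP = 0.91% + 0.2971 × 6.40% = 2.81%

2.81%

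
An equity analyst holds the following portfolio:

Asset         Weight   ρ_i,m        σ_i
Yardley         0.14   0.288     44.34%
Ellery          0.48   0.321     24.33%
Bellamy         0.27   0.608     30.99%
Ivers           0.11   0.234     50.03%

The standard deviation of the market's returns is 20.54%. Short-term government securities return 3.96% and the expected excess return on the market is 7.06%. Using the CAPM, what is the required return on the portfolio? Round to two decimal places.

8.05%

β_Yardley = 0.288 × 44.34% / 20.54% = 0.6217
β_Ellery = 0.321 × 24.33% / 20.54% = 0.3802
β_Bellamy = 0.608 × 30.99% / 20.54% = 0.9173
β_Ivers = 0.234 × 50.03% / 20.54% = 0.5700
β_P = Σ w_i β_i = 0.14×0.6217 + 0.48×0.3802 + 0.27×0.9173 + 0.11×0.5700 = 0.5799
E(R_P) = R_f + β_P × MRP = 3.96% + 0.5799 × 7.06% = 8.05%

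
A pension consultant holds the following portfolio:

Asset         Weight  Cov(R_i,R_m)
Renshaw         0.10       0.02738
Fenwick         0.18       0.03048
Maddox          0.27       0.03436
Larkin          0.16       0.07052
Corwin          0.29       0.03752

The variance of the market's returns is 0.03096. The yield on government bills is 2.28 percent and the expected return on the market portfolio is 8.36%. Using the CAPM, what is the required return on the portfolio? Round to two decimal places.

10.07%

β_Renshaw = 0.02738 / 0.03096 = 0.8844
β_Fenwick = 0.03048 / 0.03096 = 0.9845
β_Maddox = 0.03436 / 0.03096 = 1.1098
β_Larkin = 0.07052 / 0.03096 = 2.2778
β_Corwin = 0.03752 / 0.03096 = 1.2119
β_P = Σ w_i β_i = 0.10×0.8844 + 0.18×0.9845 + 0.27×1.1098 + 0.16×2.2778 + 0.29×1.2119 = 1.2812
MRP = 8.36% − 2.28% = 6.08%
E(R_P) = R_f + β_P × MRP = 2.28% + 1.2812 × 6.08% = 10.07%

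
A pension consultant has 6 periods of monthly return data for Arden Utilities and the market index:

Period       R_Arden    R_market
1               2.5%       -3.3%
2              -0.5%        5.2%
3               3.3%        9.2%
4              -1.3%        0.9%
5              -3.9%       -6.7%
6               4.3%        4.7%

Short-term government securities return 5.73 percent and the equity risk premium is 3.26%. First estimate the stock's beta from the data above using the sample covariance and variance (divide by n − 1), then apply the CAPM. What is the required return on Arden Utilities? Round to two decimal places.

6.81%

Mean R_i = (2.5 − 0.5 + 3.3 − 1.3 − 3.9 + 4.3) / 6 = 0.7333%
Mean R_m = (-3.3 + 5.2 + 9.2 + 0.9 − 6.7 + 4.7) / 6 = 1.6667%
Σ(R_i − R̄_i)(R_m − R̄_m) = 57.3467  ⇒  Cov = 57.3467 / 5 = 11.4693
Σ(R_m − R̄_m)² = 173.6933  ⇒  Var(R_m) = 173.6933 / 5 = 34.7387
β = Cov / Var(R_m) = 11.4693 / 34.7387 = 0.3302
E(R) = R_f + β × MRP = 5.73% + 0.3302 × 3.26% = 6.81%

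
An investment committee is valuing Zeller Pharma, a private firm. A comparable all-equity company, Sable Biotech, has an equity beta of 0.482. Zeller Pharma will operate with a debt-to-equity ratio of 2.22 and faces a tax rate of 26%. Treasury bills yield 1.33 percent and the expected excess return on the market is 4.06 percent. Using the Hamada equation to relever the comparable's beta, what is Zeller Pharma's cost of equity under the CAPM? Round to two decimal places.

6.50%

β_L = β_U × [1 + (1 − t)(D/E)] = 0.482 × [1 + (1 − 0.26) × 2.22]
    = 0.482 × [1 + 0.74 × 2.22] = 0.482 × 2.6428 = 1.2738
E(R) = R_f + β_L × MRP = 1.33% + 1.2738 × 4.06% = 6.50%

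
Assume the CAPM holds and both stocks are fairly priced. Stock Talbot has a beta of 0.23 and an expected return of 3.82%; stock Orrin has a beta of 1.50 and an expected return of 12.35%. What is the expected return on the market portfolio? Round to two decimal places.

Both satisfy E(R) = R_f + β·MRP, so the slope of the SML is
MRP = (12.35% − 3.82%) / (1.50 − 0.23) = 8.53% / 1.27 = 6.7165%
R_f = E(R_Talbot) − β_Talbot·MRP = 3.82% − 0.23 × 6.7165% = 2.2752%
E(R_m) = R_f + MRP = 2.2752% + 6.7165% = 8.99%

8.99%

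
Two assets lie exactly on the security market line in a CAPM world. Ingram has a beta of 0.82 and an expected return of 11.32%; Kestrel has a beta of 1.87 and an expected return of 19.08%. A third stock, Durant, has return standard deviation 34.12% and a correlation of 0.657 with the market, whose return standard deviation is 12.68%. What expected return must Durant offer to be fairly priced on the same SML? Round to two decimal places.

MRP = (19.08% − 11.32%) / (1.87 − 0.82) = 7.3905%
R_f = 11.32% − 0.82 × 7.3905% = 5.2598%
β_Durant = ρ·σ_i/σ_m = 0.657 × 34.12 / 12.68 = 1.7679
E(R_Durant) = R_f + β × MRP = 5.2598% + 1.7679 × 7.3905% = 18.33%

18.33%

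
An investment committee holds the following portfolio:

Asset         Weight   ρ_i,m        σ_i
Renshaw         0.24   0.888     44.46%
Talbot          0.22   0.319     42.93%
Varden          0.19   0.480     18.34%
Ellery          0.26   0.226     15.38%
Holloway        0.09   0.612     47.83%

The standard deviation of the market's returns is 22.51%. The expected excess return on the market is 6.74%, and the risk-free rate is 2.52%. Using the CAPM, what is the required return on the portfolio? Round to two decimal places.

7.82%

β_Renshaw = 0.888 × 44.46% / 22.51% = 1.7539
β_Talbot = 0.319 × 42.93% / 22.51% = 0.6084
β_Varden = 0.480 × 18.34% / 22.51% = 0.3911
β_Ellery = 0.226 × 15.38% / 22.51% = 0.1544
β_Holloway = 0.612 × 47.83% / 22.51% = 1.3004
β_P = Σ w_i β_i = 0.24×1.7539 + 0.22×0.6084 + 0.19×0.3911 + 0.26×0.1544 + 0.09×1.3004 = 0.7863
E(R_P) = R_f + β_P × MRP = 2.52% + 0.7863 × 6.74% = 7.82%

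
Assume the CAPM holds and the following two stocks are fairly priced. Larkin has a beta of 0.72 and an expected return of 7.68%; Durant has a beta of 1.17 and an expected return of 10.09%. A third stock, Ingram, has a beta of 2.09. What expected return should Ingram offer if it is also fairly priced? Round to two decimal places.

MRP (SML slope) = (10.09% − 7.68%) / (1.17 − 0.72) = 2.41% / 0.45 = 5.3556%
R_f (intercept) = 7.68% − 0.72 × 5.3556% = 3.8240%
E(R_Ingram) = R_f + β × MRP = 3.8240% + 2.09 × 5.3556% = 15.02%

15.02%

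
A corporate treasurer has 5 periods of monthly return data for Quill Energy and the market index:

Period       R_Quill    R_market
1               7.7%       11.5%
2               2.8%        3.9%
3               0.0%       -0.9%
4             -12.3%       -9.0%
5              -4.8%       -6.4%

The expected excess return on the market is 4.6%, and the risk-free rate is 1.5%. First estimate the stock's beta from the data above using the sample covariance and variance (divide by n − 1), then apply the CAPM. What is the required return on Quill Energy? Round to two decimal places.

5.58%

Mean R_i = (7.7 + 2.8 + 0.0 − 12.3 − 4.8) / 5 = -1.3200%
Mean R_m = (11.5 + 3.9 − 0.9 − 9.0 − 6.4) / 5 = -0.1800%
Σ(R_i − R̄_i)(R_m − R̄_m) = 239.7020  ⇒  Cov = 239.7020 / 4 = 59.9255
Σ(R_m − R̄_m)² = 270.0680  ⇒  Var(R_m) = 270.0680 / 4 = 67.5170
β = Cov / Var(R_m) = 59.9255 / 67.5170 = 0.8876
E(R) = R_f + β × MRP = 1.5% + 0.8876 × 4.6% = 5.58%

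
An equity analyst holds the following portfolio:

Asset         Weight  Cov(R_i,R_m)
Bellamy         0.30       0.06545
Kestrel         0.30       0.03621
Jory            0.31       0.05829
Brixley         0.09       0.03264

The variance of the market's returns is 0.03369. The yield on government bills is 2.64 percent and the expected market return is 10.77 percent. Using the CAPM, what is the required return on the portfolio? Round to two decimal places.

β_Bellamy = 0.06545 / 0.03369 = 1.9427
β_Kestrel = 0.03621 / 0.03369 = 1.0748
β_Jory = 0.05829 / 0.03369 = 1.7302
β_Brixley = 0.03264 / 0.03369 = 0.9688
β_P = Σ w_i β_i = 0.30×1.9427 + 0.30×1.0748 + 0.31×1.7302 + 0.09×0.9688 = 1.5288
MRP = 10.77% − 2.64% = 8.13%
E(R_P) = R_f + β_P × MRP = 2.64% + 1.5288 × 8.13% = 15.07%

15.07%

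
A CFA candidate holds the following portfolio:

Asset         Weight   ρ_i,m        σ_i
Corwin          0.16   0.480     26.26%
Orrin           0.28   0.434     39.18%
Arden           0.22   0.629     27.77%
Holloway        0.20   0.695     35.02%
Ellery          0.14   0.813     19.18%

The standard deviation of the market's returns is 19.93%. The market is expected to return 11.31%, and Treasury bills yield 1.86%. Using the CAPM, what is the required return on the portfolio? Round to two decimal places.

β_Corwin = 0.480 × 26.26% / 19.93% = 0.6325
β_Orrin = 0.434 × 39.18% / 19.93% = 0.8532
β_Arden = 0.629 × 27.77% / 19.93% = 0.8764
β_Holloway = 0.695 × 35.02% / 19.93% = 1.2212
β_Ellery = 0.813 × 19.18% / 19.93% = 0.7824
β_P = Σ w_i β_i = 0.16×0.6325 + 0.28×0.8532 + 0.22×0.8764 + 0.20×1.2212 + 0.14×0.7824 = 0.8867
MRP = 11.31% − 1.86% = 9.45%
E(R_P) = R_f + β_P × MRP = 1.86% + 0.8867 × 9.45% = 10.24%

10.24%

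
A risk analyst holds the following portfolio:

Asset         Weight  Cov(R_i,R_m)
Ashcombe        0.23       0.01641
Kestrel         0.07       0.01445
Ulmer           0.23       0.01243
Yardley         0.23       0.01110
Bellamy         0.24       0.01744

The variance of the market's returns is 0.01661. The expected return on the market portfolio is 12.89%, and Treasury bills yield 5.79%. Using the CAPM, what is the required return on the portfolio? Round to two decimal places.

11.94%

β_Ashcombe = 0.01641 / 0.01661 = 0.9880
β_Kestrel = 0.01445 / 0.01661 = 0.8700
β_Ulmer = 0.01243 / 0.01661 = 0.7483
β_Yardley = 0.01110 / 0.01661 = 0.6683
β_Bellamy = 0.01744 / 0.01661 = 1.0500
β_P = Σ w_i β_i = 0.23×0.9880 + 0.07×0.8700 + 0.23×0.7483 + 0.23×0.6683 + 0.24×1.0500 = 0.8660
MRP = 12.89% − 5.79% = 7.10%
E(R_P) = R_f + β_P × MRP = 5.79% + 0.8660 × 7.10% = 11.94%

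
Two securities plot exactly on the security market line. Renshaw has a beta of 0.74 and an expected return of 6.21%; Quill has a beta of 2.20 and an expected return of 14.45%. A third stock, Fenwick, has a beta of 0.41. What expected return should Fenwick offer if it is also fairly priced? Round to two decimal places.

MRP (SML slope) = (14.45% − 6.21%) / (2.20 − 0.74) = 8.24% / 1.46 = 5.6438%
R_f (intercept) = 6.21% − 0.74 × 5.6438% = 2.0336%
E(R_Fenwick) = R_f + β × MRP = 2.0336% + 0.41 × 5.6438% = 4.35%

4.35%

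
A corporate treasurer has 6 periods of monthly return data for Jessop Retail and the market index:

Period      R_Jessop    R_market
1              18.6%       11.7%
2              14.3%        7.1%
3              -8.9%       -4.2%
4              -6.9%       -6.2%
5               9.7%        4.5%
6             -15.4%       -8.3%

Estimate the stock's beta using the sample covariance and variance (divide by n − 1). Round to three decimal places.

Mean R_i = (18.6 + 14.3 − 8.9 − 6.9 + 9.7 − 15.4) / 6 = 1.9000%
Mean R_m = (11.7 + 7.1 − 4.2 − 6.2 + 4.5 − 8.3) / 6 = 0.7667%
Σ(R_i − R̄_i)(R_m − R̄_m) = 562.0400  ⇒  Cov = 562.0400 / 5 = 112.4080
Σ(R_m − R̄_m)² = 328.9933  ⇒  Var(R_m) = 328.9933 / 5 = 65.7987
β = Cov / Var(R_m) = 112.4080 / 65.7987 = 1.7084

1.708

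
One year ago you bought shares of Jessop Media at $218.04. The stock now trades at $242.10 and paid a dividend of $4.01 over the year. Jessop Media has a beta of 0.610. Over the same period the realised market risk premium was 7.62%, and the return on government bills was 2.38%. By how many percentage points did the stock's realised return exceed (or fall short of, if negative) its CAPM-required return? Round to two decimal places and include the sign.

+5.85%

Realised HPR = (P1 + D1 − P0) / P0 = (242.10 + 4.01 − 218.04) / 218.04 = 28.07 / 218.04 = 12.8738%
CAPM required = R_f + β·MRP = 2.38% + 0.610 × 7.62% = 7.02820%
α = realised − required = 12.8738% − 7.02820% = +5.85%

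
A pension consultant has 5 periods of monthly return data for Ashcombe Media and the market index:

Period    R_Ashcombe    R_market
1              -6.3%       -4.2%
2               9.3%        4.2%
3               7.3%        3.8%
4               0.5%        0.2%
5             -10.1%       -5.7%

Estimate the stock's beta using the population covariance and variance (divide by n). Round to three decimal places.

1.851

Mean R_i = (-6.3 + 9.3 + 7.3 + 0.5 − 10.1) / 5 = 0.1400%
Mean R_m = (-4.2 + 4.2 + 3.8 + 0.2 − 5.7) / 5 = -0.3400%
Σ(R_i − R̄_i)(R_m − R̄_m) = 151.1680  ⇒  Cov = 151.1680 / 5 = 30.2336
Σ(R_m − R̄_m)² = 81.6720  ⇒  Var(R_m) = 81.6720 / 5 = 16.3344
β = Cov / Var(R_m) = 30.2336 / 16.3344 = 1.8509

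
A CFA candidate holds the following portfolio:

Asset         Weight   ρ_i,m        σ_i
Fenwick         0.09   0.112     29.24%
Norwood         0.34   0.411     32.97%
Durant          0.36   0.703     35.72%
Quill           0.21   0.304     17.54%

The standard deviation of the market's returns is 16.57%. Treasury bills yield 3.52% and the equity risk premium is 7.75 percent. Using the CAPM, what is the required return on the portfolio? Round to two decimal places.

10.56%

β_Fenwick = 0.112 × 29.24% / 16.57% = 0.1976
β_Norwood = 0.411 × 32.97% / 16.57% = 0.8178
β_Durant = 0.703 × 35.72% / 16.57% = 1.5155
β_Quill = 0.304 × 17.54% / 16.57% = 0.3218
β_P = Σ w_i β_i = 0.09×0.1976 + 0.34×0.8178 + 0.36×1.5155 + 0.21×0.3218 = 0.9090
E(R_P) = R_f + β_P × MRP = 3.52% + 0.9090 × 7.75% = 10.56%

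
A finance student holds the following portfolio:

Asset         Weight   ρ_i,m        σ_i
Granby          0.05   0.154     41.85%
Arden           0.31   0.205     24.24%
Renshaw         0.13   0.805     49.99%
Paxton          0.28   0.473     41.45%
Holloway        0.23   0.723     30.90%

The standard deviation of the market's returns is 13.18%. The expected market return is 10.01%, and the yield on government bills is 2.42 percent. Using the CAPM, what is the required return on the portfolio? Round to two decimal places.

β_Granby = 0.154 × 41.85% / 13.18% = 0.4890
β_Arden = 0.205 × 24.24% / 13.18% = 0.3770
β_Renshaw = 0.805 × 49.99% / 13.18% = 3.0533
β_Paxton = 0.473 × 41.45% / 13.18% = 1.4875
β_Holloway = 0.723 × 30.90% / 13.18% = 1.6950
β_P = Σ w_i β_i = 0.05×0.4890 + 0.31×0.3770 + 0.13×3.0533 + 0.28×1.4875 + 0.23×1.6950 = 1.3446
MRP = 10.01% − 2.42% = 7.59%
E(R_P) = R_f + β_P × MRP = 2.42% + 1.3446 × 7.59% = 12.63%

12.63%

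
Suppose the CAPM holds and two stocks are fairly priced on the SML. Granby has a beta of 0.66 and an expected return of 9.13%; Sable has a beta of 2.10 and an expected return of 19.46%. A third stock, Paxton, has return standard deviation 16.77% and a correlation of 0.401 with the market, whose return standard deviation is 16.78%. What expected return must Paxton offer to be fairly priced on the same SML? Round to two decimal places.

MRP = (19.46% − 9.13%) / (2.10 − 0.66) = 7.1736%
R_f = 9.13% − 0.66 × 7.1736% = 4.3954%
β_Paxton = ρ·σ_i/σ_m = 0.401 × 16.77 / 16.78 = 0.4008
E(R_Paxton) = R_f + β × MRP = 4.3954% + 0.4008 × 7.1736% = 7.27%

7.27%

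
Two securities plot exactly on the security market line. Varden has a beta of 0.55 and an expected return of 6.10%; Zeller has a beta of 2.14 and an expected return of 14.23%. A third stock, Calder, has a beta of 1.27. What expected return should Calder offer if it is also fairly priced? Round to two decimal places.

9.78%

MRP (SML slope) = (14.23% − 6.10%) / (2.14 − 0.55) = 8.13% / 1.59 = 5.1132%
R_f (intercept) = 6.10% − 0.55 × 5.1132% = 3.2877%
E(R_Calder) = R_f + β × MRP = 3.2877% + 1.27 × 5.1132% = 9.78%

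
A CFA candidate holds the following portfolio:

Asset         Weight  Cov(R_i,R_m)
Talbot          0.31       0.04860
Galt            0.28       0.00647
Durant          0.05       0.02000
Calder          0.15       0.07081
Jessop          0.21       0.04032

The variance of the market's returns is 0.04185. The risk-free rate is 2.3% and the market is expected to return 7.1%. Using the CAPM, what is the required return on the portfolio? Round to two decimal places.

β_Talbot = 0.04860 / 0.04185 = 1.1613
β_Galt = 0.00647 / 0.04185 = 0.1546
β_Durant = 0.02000 / 0.04185 = 0.4779
β_Calder = 0.07081 / 0.04185 = 1.6920
β_Jessop = 0.04032 / 0.04185 = 0.9634
β_P = Σ w_i β_i = 0.31×1.1613 + 0.28×0.1546 + 0.05×0.4779 + 0.15×1.6920 + 0.21×0.9634 = 0.8833
MRP = 7.1% − 2.3% = 4.80%
E(R_P) = R_f + β_P × MRP = 2.3% + 0.8833 × 4.8% = 6.54%

6.54%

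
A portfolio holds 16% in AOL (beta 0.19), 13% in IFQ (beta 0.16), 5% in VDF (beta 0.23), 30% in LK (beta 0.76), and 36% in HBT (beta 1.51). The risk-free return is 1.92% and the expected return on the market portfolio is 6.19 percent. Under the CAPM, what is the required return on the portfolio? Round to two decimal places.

β_P = Σ w_i β_i = 0.16×0.19 + 0.13×0.16 + 0.05×0.23 + 0.30×0.76 + 0.36×1.51 = 0.8343
MRP = 6.19% − 1.92% = 4.27%
E(R_P) = R_f + β_P × MRP = 1.92% + 0.8343 × 4.27% = 5.48%

5.48%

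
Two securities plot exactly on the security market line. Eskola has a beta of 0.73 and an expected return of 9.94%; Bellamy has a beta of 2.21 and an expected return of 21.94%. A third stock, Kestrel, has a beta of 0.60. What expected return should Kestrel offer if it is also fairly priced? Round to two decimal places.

8.89%

MRP (SML slope) = (21.94% − 9.94%) / (2.21 − 0.73) = 12.00% / 1.48 = 8.1081%
R_f (intercept) = 9.94% − 0.73 × 8.1081% = 4.0211%
E(R_Kestrel) = R_f + β × MRP = 4.0211% + 0.60 × 8.1081% = 8.89%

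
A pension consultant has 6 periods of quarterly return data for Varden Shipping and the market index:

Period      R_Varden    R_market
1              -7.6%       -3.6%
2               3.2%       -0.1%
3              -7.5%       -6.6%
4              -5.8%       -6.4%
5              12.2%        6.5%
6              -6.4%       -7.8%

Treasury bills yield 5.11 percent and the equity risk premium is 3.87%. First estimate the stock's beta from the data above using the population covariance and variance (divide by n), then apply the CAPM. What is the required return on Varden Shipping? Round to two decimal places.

10.58%

Mean R_i = (-7.6 + 3.2 − 7.5 − 5.8 + 12.2 − 6.4) / 6 = -1.9833%
Mean R_m = (-3.6 − 0.1 − 6.6 − 6.4 + 6.5 − 7.8) / 6 = -3.0000%
Σ(R_i − R̄_i)(R_m − R̄_m) = 207.1800  ⇒  Cov = 207.1800 / 6 = 34.5300
Σ(R_m − R̄_m)² = 146.5800  ⇒  Var(R_m) = 146.5800 / 6 = 24.4300
β = Cov / Var(R_m) = 34.5300 / 24.4300 = 1.4134
E(R) = R_f + β × MRP = 5.11% + 1.4134 × 3.87% = 10.58%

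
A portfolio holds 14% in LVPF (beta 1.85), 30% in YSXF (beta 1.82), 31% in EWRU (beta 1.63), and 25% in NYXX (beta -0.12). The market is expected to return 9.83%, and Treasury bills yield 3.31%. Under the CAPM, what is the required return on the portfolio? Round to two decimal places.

β_P = Σ w_i β_i = 0.14×1.85 + 0.30×1.82 + 0.31×1.63 + 0.25×-0.12 = 1.2803
MRP = 9.83% − 3.31% = 6.52%
E(R_P) = R_f + β_P × MRP = 3.31% + 1.2803 × 6.52% = 11.66%

11.66%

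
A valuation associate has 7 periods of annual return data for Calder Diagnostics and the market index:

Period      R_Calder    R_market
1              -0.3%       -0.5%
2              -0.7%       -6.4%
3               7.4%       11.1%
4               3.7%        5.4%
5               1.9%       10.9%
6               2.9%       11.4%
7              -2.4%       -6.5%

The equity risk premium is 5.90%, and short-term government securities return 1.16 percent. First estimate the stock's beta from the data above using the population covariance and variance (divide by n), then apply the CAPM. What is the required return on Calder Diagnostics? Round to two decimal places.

Mean R_i = (-0.3 − 0.7 + 7.4 + 3.7 + 1.9 + 2.9 − 2.4) / 7 = 1.7857%
Mean R_m = (-0.5 − 6.4 + 11.1 + 5.4 + 10.9 + 11.4 − 6.5) / 7 = 3.6286%
Σ(R_i − R̄_i)(R_m − R̄_m) = 130.7629  ⇒  Cov = 130.7629 / 7 = 18.6804
Σ(R_m − R̄_m)² = 392.4343  ⇒  Var(R_m) = 392.4343 / 7 = 56.0620
β = Cov / Var(R_m) = 18.6804 / 56.0620 = 0.3332
E(R) = R_f + β × MRP = 1.16% + 0.3332 × 5.90% = 3.13%

3.13%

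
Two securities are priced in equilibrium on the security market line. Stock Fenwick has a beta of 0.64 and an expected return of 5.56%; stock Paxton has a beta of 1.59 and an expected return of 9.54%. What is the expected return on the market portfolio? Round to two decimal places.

Both satisfy E(R) = R_f + β·MRP, so the slope of the SML is
MRP = (9.54% − 5.56%) / (1.59 − 0.64) = 3.98% / 0.95 = 4.1895%
R_f = E(R_Fenwick) − β_Fenwick·MRP = 5.56% − 0.64 × 4.1895% = 2.8787%
E(R_m) = R_f + MRP = 2.8787% + 4.1895% = 7.07%

7.07%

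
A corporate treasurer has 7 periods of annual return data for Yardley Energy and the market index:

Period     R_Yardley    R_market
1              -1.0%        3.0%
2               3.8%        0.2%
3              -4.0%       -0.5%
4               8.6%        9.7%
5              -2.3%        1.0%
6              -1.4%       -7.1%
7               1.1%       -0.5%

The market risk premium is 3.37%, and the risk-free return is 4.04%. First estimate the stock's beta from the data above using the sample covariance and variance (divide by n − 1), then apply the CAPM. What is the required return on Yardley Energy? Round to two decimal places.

5.98%

Mean R_i = (-1.0 + 3.8 − 4.0 + 8.6 − 2.3 − 1.4 + 1.1) / 7 = 0.6857%
Mean R_m = (3.0 + 0.2 − 0.5 + 9.7 + 1.0 − 7.1 − 0.5) / 7 = 0.8286%
Σ(R_i − R̄_i)(R_m − R̄_m) = 86.2929  ⇒  Cov = 86.2929 / 6 = 14.3822
Σ(R_m − R̄_m)² = 150.2343  ⇒  Var(R_m) = 150.2343 / 6 = 25.0391
β = Cov / Var(R_m) = 14.3822 / 25.0391 = 0.5744
E(R) = R_f + β × MRP = 4.04% + 0.5744 × 3.37% = 5.98%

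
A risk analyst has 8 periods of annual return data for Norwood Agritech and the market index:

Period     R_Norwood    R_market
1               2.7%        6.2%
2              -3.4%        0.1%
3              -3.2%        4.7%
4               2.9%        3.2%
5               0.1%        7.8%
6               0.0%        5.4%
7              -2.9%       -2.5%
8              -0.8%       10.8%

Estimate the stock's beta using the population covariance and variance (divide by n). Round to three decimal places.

0.246

Mean R_i = (2.7 − 3.4 − 3.2 + 2.9 + 0.1 + 0.0 − 2.9 − 0.8) / 8 = -0.5750%
Mean R_m = (6.2 + 0.1 + 4.7 + 3.2 + 7.8 + 5.4 − 2.5 + 10.8) / 8 = 4.4625%
Σ(R_i − R̄_i)(R_m − R̄_m) = 30.5575  ⇒  Cov = 30.5575 / 8 = 3.8197
Σ(R_m − R̄_m)² = 124.3588  ⇒  Var(R_m) = 124.3588 / 8 = 15.5449
β = Cov / Var(R_m) = 3.8197 / 15.5449 = 0.2457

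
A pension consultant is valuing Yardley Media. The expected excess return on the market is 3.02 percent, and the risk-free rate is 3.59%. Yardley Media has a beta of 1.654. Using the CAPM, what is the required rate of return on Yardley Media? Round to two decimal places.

8.59%

E(R) = R_f + β × MRP = 3.59% + 1.654 × 3.02% = 8.59%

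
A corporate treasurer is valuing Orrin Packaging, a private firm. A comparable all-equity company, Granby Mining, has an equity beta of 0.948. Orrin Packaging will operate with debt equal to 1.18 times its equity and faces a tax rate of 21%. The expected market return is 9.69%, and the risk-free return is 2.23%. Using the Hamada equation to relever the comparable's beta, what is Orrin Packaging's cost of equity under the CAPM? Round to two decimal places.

15.89%

β_L = β_U × [1 + (1 − t)(D/E)] = 0.948 × [1 + (1 − 0.21) × 1.18]
    = 0.948 × [1 + 0.79 × 1.18] = 0.948 × 1.9322 = 1.8317
MRP = 9.69% − 2.23% = 7.46%
E(R) = R_f + β_L × MRP = 2.23% + 1.8317 × 7.46% = 15.89%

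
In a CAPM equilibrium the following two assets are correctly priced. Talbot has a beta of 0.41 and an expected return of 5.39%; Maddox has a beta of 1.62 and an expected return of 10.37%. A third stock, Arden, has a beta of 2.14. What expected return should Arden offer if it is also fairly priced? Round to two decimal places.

MRP (SML slope) = (10.37% − 5.39%) / (1.62 − 0.41) = 4.98% / 1.21 = 4.1157%
R_f (intercept) = 5.39% − 0.41 × 4.1157% = 3.7026%
E(R_Arden) = R_f + β × MRP = 3.7026% + 2.14 × 4.1157% = 12.51%

12.51%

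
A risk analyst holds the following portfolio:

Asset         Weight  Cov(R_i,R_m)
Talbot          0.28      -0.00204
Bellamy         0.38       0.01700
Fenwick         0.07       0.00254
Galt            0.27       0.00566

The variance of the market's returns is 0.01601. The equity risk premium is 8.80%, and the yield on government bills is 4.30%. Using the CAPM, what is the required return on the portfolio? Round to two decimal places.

β_Talbot = -0.00204 / 0.01601 = -0.1274
β_Bellamy = 0.01700 / 0.01601 = 1.0618
β_Fenwick = 0.00254 / 0.01601 = 0.1587
β_Galt = 0.00566 / 0.01601 = 0.3535
β_P = Σ w_i β_i = 0.28×-0.1274 + 0.38×1.0618 + 0.07×0.1587 + 0.27×0.3535 = 0.4744
E(R_P) = R_f + β_P × MRP = 4.30% + 0.4744 × 8.80% = 8.47%

8.47%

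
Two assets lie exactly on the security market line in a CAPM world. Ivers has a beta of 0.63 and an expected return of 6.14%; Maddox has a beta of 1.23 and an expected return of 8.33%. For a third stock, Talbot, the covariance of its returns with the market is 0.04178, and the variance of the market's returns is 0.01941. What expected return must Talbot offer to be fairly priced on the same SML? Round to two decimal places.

11.70%

MRP = (8.33% − 6.14%) / (1.23 − 0.63) = 3.6500%
R_f = 6.14% − 0.63 × 3.6500% = 3.8405%
β_Talbot = Cov / Var(R_m) = 0.04178 / 0.01941 = 2.1525
E(R_Talbot) = R_f + β × MRP = 3.8405% + 2.1525 × 3.6500% = 11.70%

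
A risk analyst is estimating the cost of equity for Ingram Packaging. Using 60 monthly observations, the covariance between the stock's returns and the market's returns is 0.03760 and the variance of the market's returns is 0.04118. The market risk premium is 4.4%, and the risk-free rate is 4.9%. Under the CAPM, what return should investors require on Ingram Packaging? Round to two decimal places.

8.92%

β = Cov(R_i, R_m) / Var(R_m) = 0.03760 / 0.04118 = 0.9131
E(R) = R_f + β × MRP = 4.9% + 0.9131 × 4.4% = 8.92%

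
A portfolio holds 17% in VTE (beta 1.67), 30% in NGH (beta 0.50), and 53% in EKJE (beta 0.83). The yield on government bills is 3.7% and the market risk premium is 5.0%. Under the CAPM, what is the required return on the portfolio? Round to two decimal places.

8.07%

β_P = Σ w_i β_i = 0.17×1.67 + 0.30×0.50 + 0.53×0.83 = 0.8738
E(R_P) = R_f + β_P × MRP = 3.7% + 0.8738 × 5.0% = 8.07%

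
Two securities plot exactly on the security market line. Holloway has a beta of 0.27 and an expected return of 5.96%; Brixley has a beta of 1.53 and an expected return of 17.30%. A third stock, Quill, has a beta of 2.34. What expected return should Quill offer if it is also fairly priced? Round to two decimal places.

MRP (SML slope) = (17.30% − 5.96%) / (1.53 − 0.27) = 11.34% / 1.26 = 9.0000%
R_f (intercept) = 5.96% − 0.27 × 9.0000% = 3.5300%
E(R_Quill) = R_f + β × MRP = 3.5300% + 2.34 × 9.0000% = 24.59%

24.59%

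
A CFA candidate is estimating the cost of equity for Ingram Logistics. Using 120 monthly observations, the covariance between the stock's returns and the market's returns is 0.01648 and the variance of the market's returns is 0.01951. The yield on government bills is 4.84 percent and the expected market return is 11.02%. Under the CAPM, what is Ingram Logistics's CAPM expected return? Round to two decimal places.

β = Cov(R_i, R_m) / Var(R_m) = 0.01648 / 0.01951 = 0.8447
MRP = 11.02% − 4.84% = 6.18%
E(R) = R_f + β × MRP = 4.84% + 0.8447 × 6.18% = 10.06%

10.06%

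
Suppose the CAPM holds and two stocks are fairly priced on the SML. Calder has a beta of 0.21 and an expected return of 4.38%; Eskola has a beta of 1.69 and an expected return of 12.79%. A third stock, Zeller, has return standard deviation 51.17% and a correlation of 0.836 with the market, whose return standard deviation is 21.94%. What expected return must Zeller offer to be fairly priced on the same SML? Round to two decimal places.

14.27%

MRP = (12.79% − 4.38%) / (1.69 − 0.21) = 5.6824%
R_f = 4.38% − 0.21 × 5.6824% = 3.1867%
β_Zeller = ρ·σ_i/σ_m = 0.836 × 51.17 / 21.94 = 1.9498
E(R_Zeller) = R_f + β × MRP = 3.1867% + 1.9498 × 5.6824% = 14.27%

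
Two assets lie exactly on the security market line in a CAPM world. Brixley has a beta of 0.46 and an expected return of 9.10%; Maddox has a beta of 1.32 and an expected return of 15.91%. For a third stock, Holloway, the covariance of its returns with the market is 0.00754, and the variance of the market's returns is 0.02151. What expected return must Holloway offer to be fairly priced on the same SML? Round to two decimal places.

MRP = (15.91% − 9.10%) / (1.32 − 0.46) = 7.9186%
R_f = 9.10% − 0.46 × 7.9186% = 5.4574%
β_Holloway = Cov / Var(R_m) = 0.00754 / 0.02151 = 0.3505
E(R_Holloway) = R_f + β × MRP = 5.4574% + 0.3505 × 7.9186% = 8.23%

8.23%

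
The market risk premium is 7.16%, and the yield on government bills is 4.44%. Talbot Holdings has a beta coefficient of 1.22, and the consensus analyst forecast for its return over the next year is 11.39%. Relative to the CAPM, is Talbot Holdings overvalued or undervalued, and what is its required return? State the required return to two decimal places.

Overvalued; required return 13.18%

Required return = R_f + β·MRP = 4.44% + 1.22 × 7.16% = 13.18%
Forecast 11.39% < required 13.18% → the stock plots below the SML → overvalued.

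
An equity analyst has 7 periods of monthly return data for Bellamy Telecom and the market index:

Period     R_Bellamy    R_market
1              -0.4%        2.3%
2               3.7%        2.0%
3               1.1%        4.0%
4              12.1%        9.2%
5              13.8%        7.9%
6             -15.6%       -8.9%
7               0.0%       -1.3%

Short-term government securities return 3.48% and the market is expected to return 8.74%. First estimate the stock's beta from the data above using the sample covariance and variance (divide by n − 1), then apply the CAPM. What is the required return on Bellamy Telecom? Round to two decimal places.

Mean R_i = (-0.4 + 3.7 + 1.1 + 12.1 + 13.8 − 15.6 + 0.0) / 7 = 2.1000%
Mean R_m = (2.3 + 2.0 + 4.0 + 9.2 + 7.9 − 8.9 − 1.3) / 7 = 2.1714%
Σ(R_i − R̄_i)(R_m − R̄_m) = 338.1400  ⇒  Cov = 338.1400 / 6 = 56.3567
Σ(R_m − R̄_m)² = 220.2343  ⇒  Var(R_m) = 220.2343 / 6 = 36.7057
β = Cov / Var(R_m) = 56.3567 / 36.7057 = 1.5354
MRP = 8.74% − 3.48% = 5.26%
E(R) = R_f + β × MRP = 3.48% + 1.5354 × 5.26% = 11.56%

11.56%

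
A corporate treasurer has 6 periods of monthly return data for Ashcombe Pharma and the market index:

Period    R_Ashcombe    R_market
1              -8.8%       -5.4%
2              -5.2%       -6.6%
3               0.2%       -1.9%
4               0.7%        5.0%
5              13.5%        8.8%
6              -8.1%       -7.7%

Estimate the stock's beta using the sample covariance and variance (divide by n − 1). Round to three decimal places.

1.124

Mean R_i = (-8.8 − 5.2 + 0.2 + 0.7 + 13.5 − 8.1) / 6 = -1.2833%
Mean R_m = (-5.4 − 6.6 − 1.9 + 5.0 + 8.8 − 7.7) / 6 = -1.3000%
Σ(R_i − R̄_i)(R_m − R̄_m) = 256.1200  ⇒  Cov = 256.1200 / 5 = 51.2240
Σ(R_m − R̄_m)² = 227.9200  ⇒  Var(R_m) = 227.9200 / 5 = 45.5840
β = Cov / Var(R_m) = 51.2240 / 45.5840 = 1.1237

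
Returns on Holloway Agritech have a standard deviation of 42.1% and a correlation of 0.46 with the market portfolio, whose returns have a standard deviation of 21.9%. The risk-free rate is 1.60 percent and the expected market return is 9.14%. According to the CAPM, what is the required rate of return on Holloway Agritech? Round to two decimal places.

8.27%

β = ρ × σ_i / σ_m = 0.46 × 42.1% / 21.9% = 0.8843
MRP = 9.14% − 1.60% = 7.54%
E(R) = 1.60% + 0.8843 × 7.54% = 8.27%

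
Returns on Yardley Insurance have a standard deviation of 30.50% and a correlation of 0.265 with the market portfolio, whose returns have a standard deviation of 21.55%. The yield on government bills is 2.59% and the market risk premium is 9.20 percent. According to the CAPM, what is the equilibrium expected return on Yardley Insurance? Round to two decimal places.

6.04%

β = ρ × σ_i / σ_m = 0.265 × 30.50% / 21.55% = 0.3751
E(R) = 2.59% + 0.3751 × 9.20% = 6.04%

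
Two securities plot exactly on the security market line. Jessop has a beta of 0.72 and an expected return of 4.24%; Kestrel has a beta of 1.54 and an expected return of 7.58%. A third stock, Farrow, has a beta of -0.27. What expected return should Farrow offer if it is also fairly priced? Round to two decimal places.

MRP (SML slope) = (7.58% − 4.24%) / (1.54 − 0.72) = 3.34% / 0.82 = 4.0732%
R_f (intercept) = 4.24% − 0.72 × 4.0732% = 1.3073%
E(R_Farrow) = R_f + β × MRP = 1.3073% + -0.27 × 4.0732% = 0.21%

0.21%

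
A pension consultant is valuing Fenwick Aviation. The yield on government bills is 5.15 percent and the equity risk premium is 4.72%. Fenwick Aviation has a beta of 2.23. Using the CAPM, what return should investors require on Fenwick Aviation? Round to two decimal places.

E(R) = R_f + β × MRP = 5.15% + 2.23 × 4.72% = 15.68%

15.68%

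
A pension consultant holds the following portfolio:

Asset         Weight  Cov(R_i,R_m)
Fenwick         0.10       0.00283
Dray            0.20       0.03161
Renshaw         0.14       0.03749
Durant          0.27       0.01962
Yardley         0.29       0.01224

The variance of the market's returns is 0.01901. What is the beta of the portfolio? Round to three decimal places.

β_Fenwick = 0.00283 / 0.01901 = 0.1489
β_Dray = 0.03161 / 0.01901 = 1.6628
β_Renshaw = 0.03749 / 0.01901 = 1.9721
β_Durant = 0.01962 / 0.01901 = 1.0321
β_Yardley = 0.01224 / 0.01901 = 0.6439
β_P = Σ w_i β_i = 0.10×0.1489 + 0.20×1.6628 + 0.14×1.9721 + 0.27×1.0321 + 0.29×0.6439 = 1.0889

1.089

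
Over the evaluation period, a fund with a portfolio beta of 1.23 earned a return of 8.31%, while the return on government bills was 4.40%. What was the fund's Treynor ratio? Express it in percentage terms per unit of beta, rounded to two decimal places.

3.18%

Treynor = (R_P − R_f) / β_P = (8.31% − 4.40%) / 1.2300 = 3.91% / 1.2300 = 3.18%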